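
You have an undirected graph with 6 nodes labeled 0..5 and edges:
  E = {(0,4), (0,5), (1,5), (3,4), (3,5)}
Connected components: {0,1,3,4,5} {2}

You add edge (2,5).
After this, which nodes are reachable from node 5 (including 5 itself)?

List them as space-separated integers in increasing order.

Before: nodes reachable from 5: {0,1,3,4,5}
Adding (2,5): merges 5's component with another. Reachability grows.
After: nodes reachable from 5: {0,1,2,3,4,5}

Answer: 0 1 2 3 4 5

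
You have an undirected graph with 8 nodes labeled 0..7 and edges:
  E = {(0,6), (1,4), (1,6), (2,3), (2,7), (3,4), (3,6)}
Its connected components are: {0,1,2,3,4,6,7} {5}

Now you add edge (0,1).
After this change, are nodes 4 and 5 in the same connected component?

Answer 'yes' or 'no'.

Answer: no

Derivation:
Initial components: {0,1,2,3,4,6,7} {5}
Adding edge (0,1): both already in same component {0,1,2,3,4,6,7}. No change.
New components: {0,1,2,3,4,6,7} {5}
Are 4 and 5 in the same component? no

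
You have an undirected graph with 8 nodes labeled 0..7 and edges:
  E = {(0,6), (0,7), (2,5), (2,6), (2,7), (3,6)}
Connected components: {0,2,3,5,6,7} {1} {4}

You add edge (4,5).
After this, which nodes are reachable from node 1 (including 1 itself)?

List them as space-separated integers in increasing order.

Answer: 1

Derivation:
Before: nodes reachable from 1: {1}
Adding (4,5): merges two components, but neither contains 1. Reachability from 1 unchanged.
After: nodes reachable from 1: {1}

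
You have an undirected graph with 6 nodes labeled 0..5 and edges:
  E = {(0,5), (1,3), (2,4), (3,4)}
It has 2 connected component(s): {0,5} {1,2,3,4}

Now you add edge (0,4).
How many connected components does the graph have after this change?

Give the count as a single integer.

Answer: 1

Derivation:
Initial component count: 2
Add (0,4): merges two components. Count decreases: 2 -> 1.
New component count: 1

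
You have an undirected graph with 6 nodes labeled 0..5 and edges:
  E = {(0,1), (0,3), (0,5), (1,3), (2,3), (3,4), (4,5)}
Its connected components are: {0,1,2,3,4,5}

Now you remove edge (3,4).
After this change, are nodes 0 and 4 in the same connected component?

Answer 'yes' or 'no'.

Answer: yes

Derivation:
Initial components: {0,1,2,3,4,5}
Removing edge (3,4): not a bridge — component count unchanged at 1.
New components: {0,1,2,3,4,5}
Are 0 and 4 in the same component? yes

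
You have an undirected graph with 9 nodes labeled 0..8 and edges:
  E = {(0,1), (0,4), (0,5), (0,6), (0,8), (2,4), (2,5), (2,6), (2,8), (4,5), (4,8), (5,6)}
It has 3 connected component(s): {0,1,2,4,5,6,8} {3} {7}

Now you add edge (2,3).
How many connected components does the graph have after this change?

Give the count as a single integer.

Answer: 2

Derivation:
Initial component count: 3
Add (2,3): merges two components. Count decreases: 3 -> 2.
New component count: 2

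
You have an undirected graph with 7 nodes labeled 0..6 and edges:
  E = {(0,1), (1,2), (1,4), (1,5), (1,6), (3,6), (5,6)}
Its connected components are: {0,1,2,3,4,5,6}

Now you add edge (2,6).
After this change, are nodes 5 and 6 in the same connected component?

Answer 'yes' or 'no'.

Initial components: {0,1,2,3,4,5,6}
Adding edge (2,6): both already in same component {0,1,2,3,4,5,6}. No change.
New components: {0,1,2,3,4,5,6}
Are 5 and 6 in the same component? yes

Answer: yes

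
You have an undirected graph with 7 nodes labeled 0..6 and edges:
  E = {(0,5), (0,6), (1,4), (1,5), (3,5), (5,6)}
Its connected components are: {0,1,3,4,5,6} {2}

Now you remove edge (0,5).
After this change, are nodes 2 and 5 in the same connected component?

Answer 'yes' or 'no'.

Answer: no

Derivation:
Initial components: {0,1,3,4,5,6} {2}
Removing edge (0,5): not a bridge — component count unchanged at 2.
New components: {0,1,3,4,5,6} {2}
Are 2 and 5 in the same component? no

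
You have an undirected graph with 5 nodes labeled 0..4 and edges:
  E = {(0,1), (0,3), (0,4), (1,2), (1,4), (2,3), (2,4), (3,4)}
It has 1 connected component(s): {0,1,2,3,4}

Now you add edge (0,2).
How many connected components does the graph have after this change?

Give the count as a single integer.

Answer: 1

Derivation:
Initial component count: 1
Add (0,2): endpoints already in same component. Count unchanged: 1.
New component count: 1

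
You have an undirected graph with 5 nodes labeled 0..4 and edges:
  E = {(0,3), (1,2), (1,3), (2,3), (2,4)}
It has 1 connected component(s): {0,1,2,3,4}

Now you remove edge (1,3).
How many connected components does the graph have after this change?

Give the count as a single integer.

Initial component count: 1
Remove (1,3): not a bridge. Count unchanged: 1.
  After removal, components: {0,1,2,3,4}
New component count: 1

Answer: 1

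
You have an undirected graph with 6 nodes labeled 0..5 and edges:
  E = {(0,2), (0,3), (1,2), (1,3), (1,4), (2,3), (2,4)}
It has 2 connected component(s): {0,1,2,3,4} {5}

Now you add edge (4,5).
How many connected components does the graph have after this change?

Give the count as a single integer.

Answer: 1

Derivation:
Initial component count: 2
Add (4,5): merges two components. Count decreases: 2 -> 1.
New component count: 1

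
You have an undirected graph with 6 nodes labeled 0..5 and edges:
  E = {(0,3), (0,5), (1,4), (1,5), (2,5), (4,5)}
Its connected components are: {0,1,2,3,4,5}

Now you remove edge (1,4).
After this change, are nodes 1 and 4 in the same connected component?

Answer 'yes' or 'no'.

Answer: yes

Derivation:
Initial components: {0,1,2,3,4,5}
Removing edge (1,4): not a bridge — component count unchanged at 1.
New components: {0,1,2,3,4,5}
Are 1 and 4 in the same component? yes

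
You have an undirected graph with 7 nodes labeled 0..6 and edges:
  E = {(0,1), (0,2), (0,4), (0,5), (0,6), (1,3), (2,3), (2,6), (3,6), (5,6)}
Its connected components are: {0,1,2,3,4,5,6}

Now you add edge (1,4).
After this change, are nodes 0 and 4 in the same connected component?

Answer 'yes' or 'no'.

Answer: yes

Derivation:
Initial components: {0,1,2,3,4,5,6}
Adding edge (1,4): both already in same component {0,1,2,3,4,5,6}. No change.
New components: {0,1,2,3,4,5,6}
Are 0 and 4 in the same component? yes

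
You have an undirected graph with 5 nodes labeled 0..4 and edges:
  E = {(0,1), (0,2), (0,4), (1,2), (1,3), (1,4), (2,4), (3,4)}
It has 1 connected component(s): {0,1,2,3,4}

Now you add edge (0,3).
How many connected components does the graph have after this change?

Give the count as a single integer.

Initial component count: 1
Add (0,3): endpoints already in same component. Count unchanged: 1.
New component count: 1

Answer: 1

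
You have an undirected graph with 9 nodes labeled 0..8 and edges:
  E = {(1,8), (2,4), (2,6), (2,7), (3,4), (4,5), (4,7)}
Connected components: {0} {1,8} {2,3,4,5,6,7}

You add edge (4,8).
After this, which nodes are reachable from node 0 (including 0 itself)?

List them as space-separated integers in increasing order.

Before: nodes reachable from 0: {0}
Adding (4,8): merges two components, but neither contains 0. Reachability from 0 unchanged.
After: nodes reachable from 0: {0}

Answer: 0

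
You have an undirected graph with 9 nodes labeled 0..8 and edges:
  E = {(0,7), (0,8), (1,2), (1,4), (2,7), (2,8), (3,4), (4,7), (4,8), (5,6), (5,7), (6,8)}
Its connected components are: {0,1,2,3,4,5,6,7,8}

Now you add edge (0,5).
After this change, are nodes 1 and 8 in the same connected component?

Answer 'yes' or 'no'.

Answer: yes

Derivation:
Initial components: {0,1,2,3,4,5,6,7,8}
Adding edge (0,5): both already in same component {0,1,2,3,4,5,6,7,8}. No change.
New components: {0,1,2,3,4,5,6,7,8}
Are 1 and 8 in the same component? yes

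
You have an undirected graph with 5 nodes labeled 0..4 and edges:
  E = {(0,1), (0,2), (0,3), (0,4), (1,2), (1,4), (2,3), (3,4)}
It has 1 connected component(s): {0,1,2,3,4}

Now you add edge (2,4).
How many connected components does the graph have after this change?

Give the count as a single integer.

Initial component count: 1
Add (2,4): endpoints already in same component. Count unchanged: 1.
New component count: 1

Answer: 1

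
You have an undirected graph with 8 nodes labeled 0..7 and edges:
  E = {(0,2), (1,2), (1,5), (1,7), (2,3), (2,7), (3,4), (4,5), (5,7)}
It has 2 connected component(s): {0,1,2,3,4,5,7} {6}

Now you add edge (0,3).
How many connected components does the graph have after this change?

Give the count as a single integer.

Answer: 2

Derivation:
Initial component count: 2
Add (0,3): endpoints already in same component. Count unchanged: 2.
New component count: 2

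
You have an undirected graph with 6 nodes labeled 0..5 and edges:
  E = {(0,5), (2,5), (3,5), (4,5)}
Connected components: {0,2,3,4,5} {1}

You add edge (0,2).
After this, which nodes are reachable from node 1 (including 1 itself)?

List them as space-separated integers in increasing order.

Before: nodes reachable from 1: {1}
Adding (0,2): both endpoints already in same component. Reachability from 1 unchanged.
After: nodes reachable from 1: {1}

Answer: 1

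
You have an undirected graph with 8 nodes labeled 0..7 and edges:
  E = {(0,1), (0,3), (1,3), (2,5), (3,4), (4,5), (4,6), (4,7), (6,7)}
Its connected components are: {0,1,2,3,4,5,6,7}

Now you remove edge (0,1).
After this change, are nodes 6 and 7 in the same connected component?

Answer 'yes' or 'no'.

Answer: yes

Derivation:
Initial components: {0,1,2,3,4,5,6,7}
Removing edge (0,1): not a bridge — component count unchanged at 1.
New components: {0,1,2,3,4,5,6,7}
Are 6 and 7 in the same component? yes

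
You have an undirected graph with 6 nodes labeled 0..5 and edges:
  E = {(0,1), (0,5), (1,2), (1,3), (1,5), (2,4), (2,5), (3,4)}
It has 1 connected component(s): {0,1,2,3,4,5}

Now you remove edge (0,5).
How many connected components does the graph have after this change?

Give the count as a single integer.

Initial component count: 1
Remove (0,5): not a bridge. Count unchanged: 1.
  After removal, components: {0,1,2,3,4,5}
New component count: 1

Answer: 1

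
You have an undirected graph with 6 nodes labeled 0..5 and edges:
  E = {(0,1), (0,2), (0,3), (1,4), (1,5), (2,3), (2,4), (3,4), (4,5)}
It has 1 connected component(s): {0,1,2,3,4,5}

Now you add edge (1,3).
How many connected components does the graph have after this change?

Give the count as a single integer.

Answer: 1

Derivation:
Initial component count: 1
Add (1,3): endpoints already in same component. Count unchanged: 1.
New component count: 1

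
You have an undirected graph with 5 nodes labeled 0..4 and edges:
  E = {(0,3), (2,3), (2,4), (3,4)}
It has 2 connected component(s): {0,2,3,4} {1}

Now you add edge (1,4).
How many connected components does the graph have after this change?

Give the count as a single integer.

Initial component count: 2
Add (1,4): merges two components. Count decreases: 2 -> 1.
New component count: 1

Answer: 1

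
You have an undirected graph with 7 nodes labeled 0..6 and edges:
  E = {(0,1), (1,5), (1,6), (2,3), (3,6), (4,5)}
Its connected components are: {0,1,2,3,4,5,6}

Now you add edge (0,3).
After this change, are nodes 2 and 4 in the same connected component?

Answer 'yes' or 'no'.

Initial components: {0,1,2,3,4,5,6}
Adding edge (0,3): both already in same component {0,1,2,3,4,5,6}. No change.
New components: {0,1,2,3,4,5,6}
Are 2 and 4 in the same component? yes

Answer: yes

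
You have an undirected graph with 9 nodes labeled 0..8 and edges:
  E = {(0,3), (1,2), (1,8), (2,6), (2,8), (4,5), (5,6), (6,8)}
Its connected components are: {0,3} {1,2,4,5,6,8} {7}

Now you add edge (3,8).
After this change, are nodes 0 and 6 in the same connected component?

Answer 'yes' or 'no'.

Answer: yes

Derivation:
Initial components: {0,3} {1,2,4,5,6,8} {7}
Adding edge (3,8): merges {0,3} and {1,2,4,5,6,8}.
New components: {0,1,2,3,4,5,6,8} {7}
Are 0 and 6 in the same component? yes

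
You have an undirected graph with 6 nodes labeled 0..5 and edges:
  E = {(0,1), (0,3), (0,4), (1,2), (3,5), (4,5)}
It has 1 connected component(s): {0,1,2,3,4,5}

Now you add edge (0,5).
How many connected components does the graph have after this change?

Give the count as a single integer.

Initial component count: 1
Add (0,5): endpoints already in same component. Count unchanged: 1.
New component count: 1

Answer: 1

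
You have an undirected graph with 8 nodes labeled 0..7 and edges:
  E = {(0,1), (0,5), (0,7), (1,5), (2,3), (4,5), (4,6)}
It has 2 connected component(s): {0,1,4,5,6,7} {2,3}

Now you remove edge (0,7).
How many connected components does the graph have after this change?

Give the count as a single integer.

Initial component count: 2
Remove (0,7): it was a bridge. Count increases: 2 -> 3.
  After removal, components: {0,1,4,5,6} {2,3} {7}
New component count: 3

Answer: 3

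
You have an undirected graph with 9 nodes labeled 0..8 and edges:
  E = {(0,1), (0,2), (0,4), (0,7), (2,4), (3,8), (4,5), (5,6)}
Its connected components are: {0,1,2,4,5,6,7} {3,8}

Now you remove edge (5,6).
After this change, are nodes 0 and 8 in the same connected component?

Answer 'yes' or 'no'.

Answer: no

Derivation:
Initial components: {0,1,2,4,5,6,7} {3,8}
Removing edge (5,6): it was a bridge — component count 2 -> 3.
New components: {0,1,2,4,5,7} {3,8} {6}
Are 0 and 8 in the same component? no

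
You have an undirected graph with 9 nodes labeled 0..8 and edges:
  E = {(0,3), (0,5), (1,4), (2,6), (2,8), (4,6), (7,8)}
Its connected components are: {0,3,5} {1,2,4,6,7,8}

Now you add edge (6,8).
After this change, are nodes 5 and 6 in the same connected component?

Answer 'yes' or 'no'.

Initial components: {0,3,5} {1,2,4,6,7,8}
Adding edge (6,8): both already in same component {1,2,4,6,7,8}. No change.
New components: {0,3,5} {1,2,4,6,7,8}
Are 5 and 6 in the same component? no

Answer: no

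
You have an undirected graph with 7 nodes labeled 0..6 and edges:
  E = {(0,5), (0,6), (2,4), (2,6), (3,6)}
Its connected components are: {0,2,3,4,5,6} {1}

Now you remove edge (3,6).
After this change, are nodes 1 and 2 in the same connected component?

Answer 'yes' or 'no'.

Initial components: {0,2,3,4,5,6} {1}
Removing edge (3,6): it was a bridge — component count 2 -> 3.
New components: {0,2,4,5,6} {1} {3}
Are 1 and 2 in the same component? no

Answer: no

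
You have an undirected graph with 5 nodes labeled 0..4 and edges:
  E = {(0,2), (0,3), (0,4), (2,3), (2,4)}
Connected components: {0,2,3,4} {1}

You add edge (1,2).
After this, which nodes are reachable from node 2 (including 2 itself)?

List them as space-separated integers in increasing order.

Answer: 0 1 2 3 4

Derivation:
Before: nodes reachable from 2: {0,2,3,4}
Adding (1,2): merges 2's component with another. Reachability grows.
After: nodes reachable from 2: {0,1,2,3,4}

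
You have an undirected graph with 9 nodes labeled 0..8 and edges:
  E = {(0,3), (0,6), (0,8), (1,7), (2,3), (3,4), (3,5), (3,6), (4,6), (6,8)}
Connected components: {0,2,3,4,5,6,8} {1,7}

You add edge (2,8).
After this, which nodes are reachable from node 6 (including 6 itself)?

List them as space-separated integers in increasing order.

Answer: 0 2 3 4 5 6 8

Derivation:
Before: nodes reachable from 6: {0,2,3,4,5,6,8}
Adding (2,8): both endpoints already in same component. Reachability from 6 unchanged.
After: nodes reachable from 6: {0,2,3,4,5,6,8}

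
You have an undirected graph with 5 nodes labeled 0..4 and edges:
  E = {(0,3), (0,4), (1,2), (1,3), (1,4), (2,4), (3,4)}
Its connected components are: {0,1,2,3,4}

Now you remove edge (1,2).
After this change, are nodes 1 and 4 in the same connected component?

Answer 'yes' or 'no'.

Initial components: {0,1,2,3,4}
Removing edge (1,2): not a bridge — component count unchanged at 1.
New components: {0,1,2,3,4}
Are 1 and 4 in the same component? yes

Answer: yes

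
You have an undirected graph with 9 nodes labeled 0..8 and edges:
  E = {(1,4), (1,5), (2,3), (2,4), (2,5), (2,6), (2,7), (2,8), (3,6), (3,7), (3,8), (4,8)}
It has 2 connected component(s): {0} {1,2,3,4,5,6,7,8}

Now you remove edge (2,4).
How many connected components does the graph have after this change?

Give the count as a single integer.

Initial component count: 2
Remove (2,4): not a bridge. Count unchanged: 2.
  After removal, components: {0} {1,2,3,4,5,6,7,8}
New component count: 2

Answer: 2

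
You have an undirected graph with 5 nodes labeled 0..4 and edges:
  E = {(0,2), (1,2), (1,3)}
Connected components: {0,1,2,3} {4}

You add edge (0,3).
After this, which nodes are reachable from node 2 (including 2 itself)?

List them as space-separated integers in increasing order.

Answer: 0 1 2 3

Derivation:
Before: nodes reachable from 2: {0,1,2,3}
Adding (0,3): both endpoints already in same component. Reachability from 2 unchanged.
After: nodes reachable from 2: {0,1,2,3}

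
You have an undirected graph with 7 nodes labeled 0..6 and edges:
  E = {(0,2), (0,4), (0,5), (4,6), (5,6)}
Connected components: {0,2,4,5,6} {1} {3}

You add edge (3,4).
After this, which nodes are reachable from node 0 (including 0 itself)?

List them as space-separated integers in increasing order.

Before: nodes reachable from 0: {0,2,4,5,6}
Adding (3,4): merges 0's component with another. Reachability grows.
After: nodes reachable from 0: {0,2,3,4,5,6}

Answer: 0 2 3 4 5 6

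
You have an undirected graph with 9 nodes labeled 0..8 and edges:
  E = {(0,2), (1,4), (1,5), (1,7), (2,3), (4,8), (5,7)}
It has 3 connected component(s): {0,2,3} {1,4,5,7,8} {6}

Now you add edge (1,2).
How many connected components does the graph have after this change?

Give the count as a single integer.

Answer: 2

Derivation:
Initial component count: 3
Add (1,2): merges two components. Count decreases: 3 -> 2.
New component count: 2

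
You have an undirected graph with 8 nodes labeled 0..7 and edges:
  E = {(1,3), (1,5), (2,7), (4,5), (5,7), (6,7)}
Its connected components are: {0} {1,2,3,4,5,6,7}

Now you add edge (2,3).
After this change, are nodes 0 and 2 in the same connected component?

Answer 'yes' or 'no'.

Initial components: {0} {1,2,3,4,5,6,7}
Adding edge (2,3): both already in same component {1,2,3,4,5,6,7}. No change.
New components: {0} {1,2,3,4,5,6,7}
Are 0 and 2 in the same component? no

Answer: no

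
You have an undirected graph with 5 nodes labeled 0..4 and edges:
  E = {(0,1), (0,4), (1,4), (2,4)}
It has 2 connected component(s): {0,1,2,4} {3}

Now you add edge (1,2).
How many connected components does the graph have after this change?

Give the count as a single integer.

Initial component count: 2
Add (1,2): endpoints already in same component. Count unchanged: 2.
New component count: 2

Answer: 2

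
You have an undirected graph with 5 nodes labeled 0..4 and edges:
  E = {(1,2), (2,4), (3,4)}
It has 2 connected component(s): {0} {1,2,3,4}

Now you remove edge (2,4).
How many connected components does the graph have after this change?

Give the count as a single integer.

Answer: 3

Derivation:
Initial component count: 2
Remove (2,4): it was a bridge. Count increases: 2 -> 3.
  After removal, components: {0} {1,2} {3,4}
New component count: 3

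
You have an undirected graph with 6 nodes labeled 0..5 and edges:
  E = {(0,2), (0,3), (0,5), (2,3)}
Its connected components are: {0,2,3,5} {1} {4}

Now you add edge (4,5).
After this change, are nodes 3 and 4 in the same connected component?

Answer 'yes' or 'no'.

Initial components: {0,2,3,5} {1} {4}
Adding edge (4,5): merges {4} and {0,2,3,5}.
New components: {0,2,3,4,5} {1}
Are 3 and 4 in the same component? yes

Answer: yes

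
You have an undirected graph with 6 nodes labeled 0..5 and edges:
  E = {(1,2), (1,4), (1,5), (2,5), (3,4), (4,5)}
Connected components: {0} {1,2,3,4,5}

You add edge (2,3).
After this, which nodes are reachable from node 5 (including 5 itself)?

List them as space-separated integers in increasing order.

Answer: 1 2 3 4 5

Derivation:
Before: nodes reachable from 5: {1,2,3,4,5}
Adding (2,3): both endpoints already in same component. Reachability from 5 unchanged.
After: nodes reachable from 5: {1,2,3,4,5}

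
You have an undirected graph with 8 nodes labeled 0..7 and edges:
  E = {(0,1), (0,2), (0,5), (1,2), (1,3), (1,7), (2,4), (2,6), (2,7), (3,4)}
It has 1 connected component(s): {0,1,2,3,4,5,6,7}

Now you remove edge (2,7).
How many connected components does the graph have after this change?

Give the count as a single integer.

Initial component count: 1
Remove (2,7): not a bridge. Count unchanged: 1.
  After removal, components: {0,1,2,3,4,5,6,7}
New component count: 1

Answer: 1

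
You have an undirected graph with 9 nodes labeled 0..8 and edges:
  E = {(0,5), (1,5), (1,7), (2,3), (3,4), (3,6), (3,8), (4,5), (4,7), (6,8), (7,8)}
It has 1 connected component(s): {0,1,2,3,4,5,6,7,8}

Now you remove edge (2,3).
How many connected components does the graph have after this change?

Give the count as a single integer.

Initial component count: 1
Remove (2,3): it was a bridge. Count increases: 1 -> 2.
  After removal, components: {0,1,3,4,5,6,7,8} {2}
New component count: 2

Answer: 2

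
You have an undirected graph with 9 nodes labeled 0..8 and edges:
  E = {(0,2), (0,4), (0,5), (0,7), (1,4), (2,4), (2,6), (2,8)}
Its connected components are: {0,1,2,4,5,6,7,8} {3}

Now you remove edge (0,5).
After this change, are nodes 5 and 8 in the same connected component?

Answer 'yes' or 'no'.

Initial components: {0,1,2,4,5,6,7,8} {3}
Removing edge (0,5): it was a bridge — component count 2 -> 3.
New components: {0,1,2,4,6,7,8} {3} {5}
Are 5 and 8 in the same component? no

Answer: no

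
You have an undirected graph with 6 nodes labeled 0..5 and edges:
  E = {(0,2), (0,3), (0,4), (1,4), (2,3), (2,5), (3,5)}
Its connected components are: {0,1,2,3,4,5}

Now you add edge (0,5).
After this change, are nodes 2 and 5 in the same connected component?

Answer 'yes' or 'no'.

Answer: yes

Derivation:
Initial components: {0,1,2,3,4,5}
Adding edge (0,5): both already in same component {0,1,2,3,4,5}. No change.
New components: {0,1,2,3,4,5}
Are 2 and 5 in the same component? yes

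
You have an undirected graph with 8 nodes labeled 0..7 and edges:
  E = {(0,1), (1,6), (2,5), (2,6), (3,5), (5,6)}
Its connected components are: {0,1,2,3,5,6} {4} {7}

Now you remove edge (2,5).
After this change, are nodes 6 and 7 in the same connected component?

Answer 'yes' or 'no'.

Answer: no

Derivation:
Initial components: {0,1,2,3,5,6} {4} {7}
Removing edge (2,5): not a bridge — component count unchanged at 3.
New components: {0,1,2,3,5,6} {4} {7}
Are 6 and 7 in the same component? no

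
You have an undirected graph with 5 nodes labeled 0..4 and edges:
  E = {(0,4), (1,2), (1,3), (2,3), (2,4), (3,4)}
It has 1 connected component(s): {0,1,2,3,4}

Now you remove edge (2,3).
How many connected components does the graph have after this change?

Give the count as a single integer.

Initial component count: 1
Remove (2,3): not a bridge. Count unchanged: 1.
  After removal, components: {0,1,2,3,4}
New component count: 1

Answer: 1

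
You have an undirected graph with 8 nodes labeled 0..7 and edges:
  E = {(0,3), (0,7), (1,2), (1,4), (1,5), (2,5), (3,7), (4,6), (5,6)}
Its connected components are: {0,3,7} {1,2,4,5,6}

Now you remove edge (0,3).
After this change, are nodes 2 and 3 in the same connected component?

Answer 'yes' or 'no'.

Answer: no

Derivation:
Initial components: {0,3,7} {1,2,4,5,6}
Removing edge (0,3): not a bridge — component count unchanged at 2.
New components: {0,3,7} {1,2,4,5,6}
Are 2 and 3 in the same component? no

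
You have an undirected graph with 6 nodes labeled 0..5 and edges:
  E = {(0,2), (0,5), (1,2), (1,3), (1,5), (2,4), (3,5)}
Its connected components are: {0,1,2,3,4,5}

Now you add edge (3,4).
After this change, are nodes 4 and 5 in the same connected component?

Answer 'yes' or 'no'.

Initial components: {0,1,2,3,4,5}
Adding edge (3,4): both already in same component {0,1,2,3,4,5}. No change.
New components: {0,1,2,3,4,5}
Are 4 and 5 in the same component? yes

Answer: yes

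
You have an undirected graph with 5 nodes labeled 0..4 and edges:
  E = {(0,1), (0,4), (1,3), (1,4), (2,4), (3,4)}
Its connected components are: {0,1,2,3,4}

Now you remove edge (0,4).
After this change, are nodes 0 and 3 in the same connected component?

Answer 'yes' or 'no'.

Initial components: {0,1,2,3,4}
Removing edge (0,4): not a bridge — component count unchanged at 1.
New components: {0,1,2,3,4}
Are 0 and 3 in the same component? yes

Answer: yes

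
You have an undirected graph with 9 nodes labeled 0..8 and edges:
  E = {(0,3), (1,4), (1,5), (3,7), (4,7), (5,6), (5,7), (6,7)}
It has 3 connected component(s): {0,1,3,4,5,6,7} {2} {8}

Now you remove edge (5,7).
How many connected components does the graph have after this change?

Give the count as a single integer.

Initial component count: 3
Remove (5,7): not a bridge. Count unchanged: 3.
  After removal, components: {0,1,3,4,5,6,7} {2} {8}
New component count: 3

Answer: 3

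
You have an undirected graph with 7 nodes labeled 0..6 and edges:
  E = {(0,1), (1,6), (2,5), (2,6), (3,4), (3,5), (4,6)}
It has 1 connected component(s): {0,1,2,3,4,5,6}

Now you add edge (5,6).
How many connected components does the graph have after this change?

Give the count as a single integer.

Answer: 1

Derivation:
Initial component count: 1
Add (5,6): endpoints already in same component. Count unchanged: 1.
New component count: 1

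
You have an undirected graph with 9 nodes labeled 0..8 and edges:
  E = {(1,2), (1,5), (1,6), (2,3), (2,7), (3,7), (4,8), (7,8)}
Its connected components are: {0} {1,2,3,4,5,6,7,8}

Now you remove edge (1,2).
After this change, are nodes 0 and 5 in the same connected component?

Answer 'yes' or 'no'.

Answer: no

Derivation:
Initial components: {0} {1,2,3,4,5,6,7,8}
Removing edge (1,2): it was a bridge — component count 2 -> 3.
New components: {0} {1,5,6} {2,3,4,7,8}
Are 0 and 5 in the same component? no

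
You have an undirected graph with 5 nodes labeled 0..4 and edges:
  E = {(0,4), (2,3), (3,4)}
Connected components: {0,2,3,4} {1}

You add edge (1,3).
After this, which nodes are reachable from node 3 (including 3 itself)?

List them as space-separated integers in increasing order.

Answer: 0 1 2 3 4

Derivation:
Before: nodes reachable from 3: {0,2,3,4}
Adding (1,3): merges 3's component with another. Reachability grows.
After: nodes reachable from 3: {0,1,2,3,4}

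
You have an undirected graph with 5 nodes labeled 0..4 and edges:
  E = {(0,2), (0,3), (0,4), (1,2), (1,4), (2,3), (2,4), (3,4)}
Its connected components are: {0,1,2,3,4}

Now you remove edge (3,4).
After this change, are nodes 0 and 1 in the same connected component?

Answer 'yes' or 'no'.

Answer: yes

Derivation:
Initial components: {0,1,2,3,4}
Removing edge (3,4): not a bridge — component count unchanged at 1.
New components: {0,1,2,3,4}
Are 0 and 1 in the same component? yes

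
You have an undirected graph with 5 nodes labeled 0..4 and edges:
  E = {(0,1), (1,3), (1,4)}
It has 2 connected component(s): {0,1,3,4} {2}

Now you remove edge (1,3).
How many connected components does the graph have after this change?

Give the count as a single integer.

Initial component count: 2
Remove (1,3): it was a bridge. Count increases: 2 -> 3.
  After removal, components: {0,1,4} {2} {3}
New component count: 3

Answer: 3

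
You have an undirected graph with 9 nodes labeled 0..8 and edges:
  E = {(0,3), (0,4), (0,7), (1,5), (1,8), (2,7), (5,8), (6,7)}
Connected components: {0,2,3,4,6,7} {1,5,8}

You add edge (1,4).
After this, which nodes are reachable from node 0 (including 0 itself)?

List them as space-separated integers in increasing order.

Before: nodes reachable from 0: {0,2,3,4,6,7}
Adding (1,4): merges 0's component with another. Reachability grows.
After: nodes reachable from 0: {0,1,2,3,4,5,6,7,8}

Answer: 0 1 2 3 4 5 6 7 8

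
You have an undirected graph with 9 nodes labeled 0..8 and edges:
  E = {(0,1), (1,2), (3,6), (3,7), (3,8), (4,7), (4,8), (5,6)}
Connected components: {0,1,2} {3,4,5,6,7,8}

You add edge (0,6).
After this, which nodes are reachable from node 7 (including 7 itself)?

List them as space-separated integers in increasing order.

Before: nodes reachable from 7: {3,4,5,6,7,8}
Adding (0,6): merges 7's component with another. Reachability grows.
After: nodes reachable from 7: {0,1,2,3,4,5,6,7,8}

Answer: 0 1 2 3 4 5 6 7 8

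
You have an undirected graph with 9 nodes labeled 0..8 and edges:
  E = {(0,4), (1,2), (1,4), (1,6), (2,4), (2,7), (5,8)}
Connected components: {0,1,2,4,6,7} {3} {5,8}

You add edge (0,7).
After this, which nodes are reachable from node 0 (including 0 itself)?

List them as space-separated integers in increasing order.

Answer: 0 1 2 4 6 7

Derivation:
Before: nodes reachable from 0: {0,1,2,4,6,7}
Adding (0,7): both endpoints already in same component. Reachability from 0 unchanged.
After: nodes reachable from 0: {0,1,2,4,6,7}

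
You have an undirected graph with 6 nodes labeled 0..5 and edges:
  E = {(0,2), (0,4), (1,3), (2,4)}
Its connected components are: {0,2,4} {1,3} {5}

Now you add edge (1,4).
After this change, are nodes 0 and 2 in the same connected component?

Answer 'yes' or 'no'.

Initial components: {0,2,4} {1,3} {5}
Adding edge (1,4): merges {1,3} and {0,2,4}.
New components: {0,1,2,3,4} {5}
Are 0 and 2 in the same component? yes

Answer: yes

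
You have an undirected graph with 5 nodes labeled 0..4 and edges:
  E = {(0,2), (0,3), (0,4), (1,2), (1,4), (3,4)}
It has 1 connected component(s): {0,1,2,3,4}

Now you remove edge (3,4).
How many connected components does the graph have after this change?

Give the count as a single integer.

Answer: 1

Derivation:
Initial component count: 1
Remove (3,4): not a bridge. Count unchanged: 1.
  After removal, components: {0,1,2,3,4}
New component count: 1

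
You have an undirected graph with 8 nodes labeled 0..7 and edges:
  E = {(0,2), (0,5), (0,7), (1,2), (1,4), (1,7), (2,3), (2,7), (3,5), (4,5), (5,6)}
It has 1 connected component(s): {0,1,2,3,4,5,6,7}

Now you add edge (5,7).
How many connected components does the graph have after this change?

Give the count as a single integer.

Initial component count: 1
Add (5,7): endpoints already in same component. Count unchanged: 1.
New component count: 1

Answer: 1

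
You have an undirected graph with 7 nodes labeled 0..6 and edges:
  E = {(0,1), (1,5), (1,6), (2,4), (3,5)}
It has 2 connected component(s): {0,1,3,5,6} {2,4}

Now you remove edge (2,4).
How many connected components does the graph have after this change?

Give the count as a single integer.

Initial component count: 2
Remove (2,4): it was a bridge. Count increases: 2 -> 3.
  After removal, components: {0,1,3,5,6} {2} {4}
New component count: 3

Answer: 3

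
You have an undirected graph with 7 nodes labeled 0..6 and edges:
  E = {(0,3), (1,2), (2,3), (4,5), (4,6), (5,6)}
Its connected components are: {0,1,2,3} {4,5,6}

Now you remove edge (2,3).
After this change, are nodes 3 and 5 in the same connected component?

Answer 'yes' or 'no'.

Initial components: {0,1,2,3} {4,5,6}
Removing edge (2,3): it was a bridge — component count 2 -> 3.
New components: {0,3} {1,2} {4,5,6}
Are 3 and 5 in the same component? no

Answer: no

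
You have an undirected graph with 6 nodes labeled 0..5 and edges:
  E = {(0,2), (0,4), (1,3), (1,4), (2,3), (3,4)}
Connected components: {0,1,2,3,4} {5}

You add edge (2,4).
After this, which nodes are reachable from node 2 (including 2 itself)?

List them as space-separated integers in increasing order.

Before: nodes reachable from 2: {0,1,2,3,4}
Adding (2,4): both endpoints already in same component. Reachability from 2 unchanged.
After: nodes reachable from 2: {0,1,2,3,4}

Answer: 0 1 2 3 4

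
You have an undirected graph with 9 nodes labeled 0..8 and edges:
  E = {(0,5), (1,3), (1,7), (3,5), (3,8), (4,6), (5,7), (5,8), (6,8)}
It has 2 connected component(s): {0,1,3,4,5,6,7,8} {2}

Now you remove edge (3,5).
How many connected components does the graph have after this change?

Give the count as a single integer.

Initial component count: 2
Remove (3,5): not a bridge. Count unchanged: 2.
  After removal, components: {0,1,3,4,5,6,7,8} {2}
New component count: 2

Answer: 2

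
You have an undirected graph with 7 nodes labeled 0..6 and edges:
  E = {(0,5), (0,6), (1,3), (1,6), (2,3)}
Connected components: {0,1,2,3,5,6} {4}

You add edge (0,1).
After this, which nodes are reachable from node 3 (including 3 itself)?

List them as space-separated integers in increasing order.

Before: nodes reachable from 3: {0,1,2,3,5,6}
Adding (0,1): both endpoints already in same component. Reachability from 3 unchanged.
After: nodes reachable from 3: {0,1,2,3,5,6}

Answer: 0 1 2 3 5 6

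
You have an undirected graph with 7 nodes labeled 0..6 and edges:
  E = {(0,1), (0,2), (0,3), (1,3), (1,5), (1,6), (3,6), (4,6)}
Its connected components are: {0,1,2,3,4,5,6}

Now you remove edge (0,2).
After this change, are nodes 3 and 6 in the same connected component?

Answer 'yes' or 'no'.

Answer: yes

Derivation:
Initial components: {0,1,2,3,4,5,6}
Removing edge (0,2): it was a bridge — component count 1 -> 2.
New components: {0,1,3,4,5,6} {2}
Are 3 and 6 in the same component? yes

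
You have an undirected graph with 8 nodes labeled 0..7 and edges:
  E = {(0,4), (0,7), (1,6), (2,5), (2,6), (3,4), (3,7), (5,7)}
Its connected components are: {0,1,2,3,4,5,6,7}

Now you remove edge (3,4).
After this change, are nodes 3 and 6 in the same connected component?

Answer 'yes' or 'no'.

Initial components: {0,1,2,3,4,5,6,7}
Removing edge (3,4): not a bridge — component count unchanged at 1.
New components: {0,1,2,3,4,5,6,7}
Are 3 and 6 in the same component? yes

Answer: yes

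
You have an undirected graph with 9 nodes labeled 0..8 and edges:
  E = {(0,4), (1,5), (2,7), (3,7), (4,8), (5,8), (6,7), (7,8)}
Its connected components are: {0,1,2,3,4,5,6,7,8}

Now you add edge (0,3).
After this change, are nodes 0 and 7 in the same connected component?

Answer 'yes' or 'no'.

Initial components: {0,1,2,3,4,5,6,7,8}
Adding edge (0,3): both already in same component {0,1,2,3,4,5,6,7,8}. No change.
New components: {0,1,2,3,4,5,6,7,8}
Are 0 and 7 in the same component? yes

Answer: yes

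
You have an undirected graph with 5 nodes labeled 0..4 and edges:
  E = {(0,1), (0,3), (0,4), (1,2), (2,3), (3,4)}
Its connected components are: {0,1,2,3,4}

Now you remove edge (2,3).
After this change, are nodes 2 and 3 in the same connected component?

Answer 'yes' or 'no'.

Answer: yes

Derivation:
Initial components: {0,1,2,3,4}
Removing edge (2,3): not a bridge — component count unchanged at 1.
New components: {0,1,2,3,4}
Are 2 and 3 in the same component? yes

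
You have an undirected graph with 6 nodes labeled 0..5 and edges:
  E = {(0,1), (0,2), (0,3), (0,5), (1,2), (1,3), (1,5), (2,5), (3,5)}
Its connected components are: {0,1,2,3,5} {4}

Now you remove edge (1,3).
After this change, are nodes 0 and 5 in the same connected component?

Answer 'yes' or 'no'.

Answer: yes

Derivation:
Initial components: {0,1,2,3,5} {4}
Removing edge (1,3): not a bridge — component count unchanged at 2.
New components: {0,1,2,3,5} {4}
Are 0 and 5 in the same component? yes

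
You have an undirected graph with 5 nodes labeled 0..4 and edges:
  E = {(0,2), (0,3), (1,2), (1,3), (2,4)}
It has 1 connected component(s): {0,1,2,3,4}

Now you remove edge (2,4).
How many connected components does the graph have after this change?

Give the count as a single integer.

Initial component count: 1
Remove (2,4): it was a bridge. Count increases: 1 -> 2.
  After removal, components: {0,1,2,3} {4}
New component count: 2

Answer: 2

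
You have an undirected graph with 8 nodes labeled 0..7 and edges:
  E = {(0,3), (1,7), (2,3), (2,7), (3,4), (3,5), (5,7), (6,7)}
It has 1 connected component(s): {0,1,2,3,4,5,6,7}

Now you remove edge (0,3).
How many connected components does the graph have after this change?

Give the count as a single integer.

Initial component count: 1
Remove (0,3): it was a bridge. Count increases: 1 -> 2.
  After removal, components: {0} {1,2,3,4,5,6,7}
New component count: 2

Answer: 2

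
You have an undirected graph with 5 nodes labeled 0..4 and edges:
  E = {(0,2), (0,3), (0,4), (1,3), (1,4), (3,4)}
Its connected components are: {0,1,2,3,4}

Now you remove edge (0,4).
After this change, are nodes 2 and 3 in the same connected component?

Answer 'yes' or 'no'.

Initial components: {0,1,2,3,4}
Removing edge (0,4): not a bridge — component count unchanged at 1.
New components: {0,1,2,3,4}
Are 2 and 3 in the same component? yes

Answer: yes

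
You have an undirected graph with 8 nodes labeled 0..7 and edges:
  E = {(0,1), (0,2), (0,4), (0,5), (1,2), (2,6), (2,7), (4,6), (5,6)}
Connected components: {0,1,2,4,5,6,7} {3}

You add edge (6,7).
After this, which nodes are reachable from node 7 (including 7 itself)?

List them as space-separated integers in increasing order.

Before: nodes reachable from 7: {0,1,2,4,5,6,7}
Adding (6,7): both endpoints already in same component. Reachability from 7 unchanged.
After: nodes reachable from 7: {0,1,2,4,5,6,7}

Answer: 0 1 2 4 5 6 7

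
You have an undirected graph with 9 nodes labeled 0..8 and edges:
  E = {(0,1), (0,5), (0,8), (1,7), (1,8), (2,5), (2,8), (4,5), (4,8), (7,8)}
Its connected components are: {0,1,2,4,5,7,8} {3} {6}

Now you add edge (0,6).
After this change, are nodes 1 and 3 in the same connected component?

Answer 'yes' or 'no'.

Answer: no

Derivation:
Initial components: {0,1,2,4,5,7,8} {3} {6}
Adding edge (0,6): merges {0,1,2,4,5,7,8} and {6}.
New components: {0,1,2,4,5,6,7,8} {3}
Are 1 and 3 in the same component? no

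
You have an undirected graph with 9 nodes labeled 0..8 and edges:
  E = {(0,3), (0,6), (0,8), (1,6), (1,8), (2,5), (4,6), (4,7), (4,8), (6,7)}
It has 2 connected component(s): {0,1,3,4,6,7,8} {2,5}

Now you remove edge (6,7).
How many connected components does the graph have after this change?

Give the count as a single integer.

Answer: 2

Derivation:
Initial component count: 2
Remove (6,7): not a bridge. Count unchanged: 2.
  After removal, components: {0,1,3,4,6,7,8} {2,5}
New component count: 2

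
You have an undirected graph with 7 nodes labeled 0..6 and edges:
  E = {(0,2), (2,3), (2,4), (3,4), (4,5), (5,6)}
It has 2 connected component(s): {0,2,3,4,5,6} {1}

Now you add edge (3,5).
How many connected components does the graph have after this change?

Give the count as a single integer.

Initial component count: 2
Add (3,5): endpoints already in same component. Count unchanged: 2.
New component count: 2

Answer: 2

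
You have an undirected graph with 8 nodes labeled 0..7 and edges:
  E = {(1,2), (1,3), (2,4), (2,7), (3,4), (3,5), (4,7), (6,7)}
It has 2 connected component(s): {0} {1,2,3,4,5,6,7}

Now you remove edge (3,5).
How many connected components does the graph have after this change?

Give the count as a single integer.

Initial component count: 2
Remove (3,5): it was a bridge. Count increases: 2 -> 3.
  After removal, components: {0} {1,2,3,4,6,7} {5}
New component count: 3

Answer: 3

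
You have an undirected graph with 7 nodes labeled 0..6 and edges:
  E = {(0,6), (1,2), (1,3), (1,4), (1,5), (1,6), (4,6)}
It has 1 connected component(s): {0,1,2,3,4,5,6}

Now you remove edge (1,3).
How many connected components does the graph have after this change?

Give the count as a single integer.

Initial component count: 1
Remove (1,3): it was a bridge. Count increases: 1 -> 2.
  After removal, components: {0,1,2,4,5,6} {3}
New component count: 2

Answer: 2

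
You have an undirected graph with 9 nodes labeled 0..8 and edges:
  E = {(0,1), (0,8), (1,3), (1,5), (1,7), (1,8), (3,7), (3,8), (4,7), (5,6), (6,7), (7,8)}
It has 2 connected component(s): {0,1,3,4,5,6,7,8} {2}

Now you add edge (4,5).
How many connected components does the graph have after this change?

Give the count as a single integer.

Initial component count: 2
Add (4,5): endpoints already in same component. Count unchanged: 2.
New component count: 2

Answer: 2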